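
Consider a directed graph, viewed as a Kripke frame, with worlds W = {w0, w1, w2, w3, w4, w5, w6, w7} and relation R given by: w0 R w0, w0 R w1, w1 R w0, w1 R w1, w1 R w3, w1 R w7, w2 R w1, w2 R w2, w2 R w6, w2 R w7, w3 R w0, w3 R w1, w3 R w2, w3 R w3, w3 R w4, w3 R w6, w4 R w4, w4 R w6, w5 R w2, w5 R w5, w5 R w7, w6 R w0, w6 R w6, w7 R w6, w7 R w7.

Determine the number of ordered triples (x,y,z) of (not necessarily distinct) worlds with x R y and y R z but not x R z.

17

Enumerating: (w0,w1,w3), (w0,w1,w7), (w1,w3,w2), (w1,w3,w4), (w1,w3,w6), (w1,w7,w6), (w2,w1,w0), (w2,w1,w3), (w2,w6,w0), (w3,w1,w7), (w3,w2,w7), (w4,w6,w0), (w5,w2,w1), (w5,w2,w6), (w5,w7,w6), (w6,w0,w1), (w7,w6,w0).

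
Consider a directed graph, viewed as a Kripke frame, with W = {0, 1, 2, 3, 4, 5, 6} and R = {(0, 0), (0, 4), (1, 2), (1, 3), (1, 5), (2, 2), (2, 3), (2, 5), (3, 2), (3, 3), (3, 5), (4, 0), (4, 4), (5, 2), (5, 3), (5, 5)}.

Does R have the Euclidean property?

Euclidean: yes — any two successors of a common world are R-related.

Yes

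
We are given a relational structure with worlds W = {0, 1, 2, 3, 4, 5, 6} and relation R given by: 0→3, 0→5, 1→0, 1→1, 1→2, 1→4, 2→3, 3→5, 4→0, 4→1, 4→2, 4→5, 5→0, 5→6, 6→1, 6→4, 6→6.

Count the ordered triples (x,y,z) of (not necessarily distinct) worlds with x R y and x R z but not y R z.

Enumerating: (0,3,3), (0,5,3), (0,5,5), (1,0,0), (1,0,1), (1,0,2), (1,0,4), (1,2,0), (1,2,1), (1,2,2), (1,2,4), (1,4,4), … and 19 more.
Total: 31.

31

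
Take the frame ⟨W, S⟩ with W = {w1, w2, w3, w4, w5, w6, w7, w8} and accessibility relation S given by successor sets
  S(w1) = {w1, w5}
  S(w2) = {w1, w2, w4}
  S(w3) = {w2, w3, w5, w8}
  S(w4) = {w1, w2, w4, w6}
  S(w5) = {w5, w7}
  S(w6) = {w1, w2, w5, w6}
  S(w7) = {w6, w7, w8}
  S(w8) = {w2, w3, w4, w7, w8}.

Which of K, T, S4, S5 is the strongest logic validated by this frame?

T

Reflexive (axiom T): yes — every world is S-related to itself.
Transitive (axiom 4): no — w1 S w5 and w5 S w7, but not w1 S w7.
Euclidean (axiom 5): no — w2 S w1 and w2 S w4, but not w1 S w4.
So F validates K, T; S4 would additionally require S to be transitive. The strongest is T.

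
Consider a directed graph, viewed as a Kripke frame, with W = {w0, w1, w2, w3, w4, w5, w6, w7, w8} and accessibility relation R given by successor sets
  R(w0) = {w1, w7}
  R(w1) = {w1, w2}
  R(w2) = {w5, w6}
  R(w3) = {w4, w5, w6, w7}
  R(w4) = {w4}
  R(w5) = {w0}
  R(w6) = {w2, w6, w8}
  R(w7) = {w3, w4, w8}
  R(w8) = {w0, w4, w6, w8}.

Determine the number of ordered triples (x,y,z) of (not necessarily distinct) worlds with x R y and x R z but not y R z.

39

Enumerating: (w0,w1,w7), (w0,w7,w1), (w0,w7,w7), (w1,w2,w1), (w1,w2,w2), (w2,w5,w5), (w2,w5,w6), (w2,w6,w5), (w3,w4,w5), (w3,w4,w6), (w3,w4,w7), (w3,w5,w4), … and 27 more.
Total: 39.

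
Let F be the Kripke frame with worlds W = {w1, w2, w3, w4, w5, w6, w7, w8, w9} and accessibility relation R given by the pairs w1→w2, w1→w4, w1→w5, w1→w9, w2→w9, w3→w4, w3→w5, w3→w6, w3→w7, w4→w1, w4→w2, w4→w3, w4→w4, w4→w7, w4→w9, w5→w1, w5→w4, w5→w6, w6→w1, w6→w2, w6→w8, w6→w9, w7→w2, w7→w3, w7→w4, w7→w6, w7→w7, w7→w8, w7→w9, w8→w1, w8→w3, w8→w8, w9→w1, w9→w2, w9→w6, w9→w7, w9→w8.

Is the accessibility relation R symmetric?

Symmetric: no — w1 R w2 but not w2 R w1.

No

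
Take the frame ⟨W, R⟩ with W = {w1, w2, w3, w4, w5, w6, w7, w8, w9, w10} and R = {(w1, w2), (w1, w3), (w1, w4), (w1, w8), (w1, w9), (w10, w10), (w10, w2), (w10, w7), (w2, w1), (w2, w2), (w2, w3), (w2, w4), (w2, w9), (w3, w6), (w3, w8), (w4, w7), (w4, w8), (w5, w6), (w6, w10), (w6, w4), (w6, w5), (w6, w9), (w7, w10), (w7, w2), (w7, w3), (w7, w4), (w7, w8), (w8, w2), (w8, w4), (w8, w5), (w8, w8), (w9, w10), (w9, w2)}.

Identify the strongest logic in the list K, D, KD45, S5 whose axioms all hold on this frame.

D

Serial (axiom D): yes — every world has a successor (e.g. w1 R w2).
Euclidean (axiom 5): no — w1 R w2 and w1 R w8, but not w2 R w8.
Transitive (axiom 4): no — w1 R w3 and w3 R w6, but not w1 R w6.
Reflexive (axiom T): no — w1 is not related to itself.
So F validates K, D; KD45 would additionally require R to be Euclidean and transitive. The strongest is D.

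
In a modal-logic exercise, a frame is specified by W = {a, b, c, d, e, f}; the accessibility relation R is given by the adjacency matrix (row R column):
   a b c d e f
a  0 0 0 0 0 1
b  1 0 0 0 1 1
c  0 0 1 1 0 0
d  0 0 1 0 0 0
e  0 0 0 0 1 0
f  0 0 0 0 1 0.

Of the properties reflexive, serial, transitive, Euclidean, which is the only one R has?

Reflexive: no — a is not related to itself.
Serial: yes — every world has a successor (e.g. a R f).
Transitive: no — a R f and f R e, but not a R e.
Euclidean: no — b R a and b R e, but not a R e.
Only serial holds.

serial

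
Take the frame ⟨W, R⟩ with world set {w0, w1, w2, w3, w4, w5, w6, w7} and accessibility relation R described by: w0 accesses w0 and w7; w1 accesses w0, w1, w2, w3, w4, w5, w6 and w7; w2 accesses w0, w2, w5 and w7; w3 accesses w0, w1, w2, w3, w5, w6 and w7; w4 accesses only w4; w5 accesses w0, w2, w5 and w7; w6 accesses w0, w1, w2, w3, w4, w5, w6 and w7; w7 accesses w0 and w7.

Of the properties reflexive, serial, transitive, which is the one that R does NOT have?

transitive

Reflexive: yes — every world is R-related to itself.
Serial: yes — every world has a successor (e.g. w0 R w0).
Transitive: no — w3 R w1 and w1 R w4, but not w3 R w4.
Only transitive fails.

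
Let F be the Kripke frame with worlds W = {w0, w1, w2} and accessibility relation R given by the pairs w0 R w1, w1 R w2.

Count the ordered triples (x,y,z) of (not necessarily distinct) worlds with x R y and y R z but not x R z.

Enumerating: (w0,w1,w2).

1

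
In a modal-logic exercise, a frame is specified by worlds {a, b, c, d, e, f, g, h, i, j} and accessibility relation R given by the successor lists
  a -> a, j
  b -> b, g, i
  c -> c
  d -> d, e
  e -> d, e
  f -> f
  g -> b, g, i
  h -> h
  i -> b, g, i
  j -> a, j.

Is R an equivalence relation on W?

Reflexive: yes — every world is R-related to itself.
Symmetric: yes — every pair in R has its reverse in R.
Transitive: yes — every two-step R-path is closed by a direct edge.
So R is an equivalence relation.

Yes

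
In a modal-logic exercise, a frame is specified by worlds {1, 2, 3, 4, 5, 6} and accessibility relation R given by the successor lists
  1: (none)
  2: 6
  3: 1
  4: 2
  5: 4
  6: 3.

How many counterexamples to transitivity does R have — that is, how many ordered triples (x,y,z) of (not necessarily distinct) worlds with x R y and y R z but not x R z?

Enumerating: (2,6,3), (4,2,6), (5,4,2), (6,3,1).

4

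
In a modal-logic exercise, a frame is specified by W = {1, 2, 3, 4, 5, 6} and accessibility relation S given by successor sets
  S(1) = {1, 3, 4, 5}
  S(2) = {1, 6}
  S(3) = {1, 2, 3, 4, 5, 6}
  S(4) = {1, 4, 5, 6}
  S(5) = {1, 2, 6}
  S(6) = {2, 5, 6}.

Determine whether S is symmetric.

Symmetric: no — 2 S 1 but not 1 S 2.

No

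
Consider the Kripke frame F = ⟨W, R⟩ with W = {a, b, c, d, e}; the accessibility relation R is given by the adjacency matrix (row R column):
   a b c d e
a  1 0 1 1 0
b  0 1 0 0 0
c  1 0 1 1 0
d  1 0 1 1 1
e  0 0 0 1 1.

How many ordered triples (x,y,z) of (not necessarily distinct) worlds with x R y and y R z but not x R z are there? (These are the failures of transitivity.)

4

Enumerating: (a,d,e), (c,d,e), (e,d,a), (e,d,c).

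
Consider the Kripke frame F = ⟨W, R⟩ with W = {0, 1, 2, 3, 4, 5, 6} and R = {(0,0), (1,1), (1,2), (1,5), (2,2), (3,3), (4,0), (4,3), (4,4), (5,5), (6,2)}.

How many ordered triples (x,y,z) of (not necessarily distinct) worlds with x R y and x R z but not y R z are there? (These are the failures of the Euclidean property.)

Enumerating: (1,2,1), (1,2,5), (1,5,1), (1,5,2), (4,0,3), (4,0,4), (4,3,0), (4,3,4).

8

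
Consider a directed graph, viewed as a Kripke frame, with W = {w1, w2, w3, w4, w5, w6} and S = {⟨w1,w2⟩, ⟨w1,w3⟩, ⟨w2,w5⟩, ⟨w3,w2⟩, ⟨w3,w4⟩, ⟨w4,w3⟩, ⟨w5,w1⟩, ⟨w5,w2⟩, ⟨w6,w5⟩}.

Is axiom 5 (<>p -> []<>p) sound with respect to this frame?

No

Axiom 5 corresponds to the accessibility relation being Euclidean.
Euclidean: no — w1 S w2 and w1 S w3, but not w2 S w3.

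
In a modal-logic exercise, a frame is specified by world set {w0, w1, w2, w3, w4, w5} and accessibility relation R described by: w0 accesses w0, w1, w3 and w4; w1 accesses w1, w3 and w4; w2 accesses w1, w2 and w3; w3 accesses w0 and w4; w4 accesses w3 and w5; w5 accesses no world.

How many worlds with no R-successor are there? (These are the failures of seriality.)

Enumerating: w5.

1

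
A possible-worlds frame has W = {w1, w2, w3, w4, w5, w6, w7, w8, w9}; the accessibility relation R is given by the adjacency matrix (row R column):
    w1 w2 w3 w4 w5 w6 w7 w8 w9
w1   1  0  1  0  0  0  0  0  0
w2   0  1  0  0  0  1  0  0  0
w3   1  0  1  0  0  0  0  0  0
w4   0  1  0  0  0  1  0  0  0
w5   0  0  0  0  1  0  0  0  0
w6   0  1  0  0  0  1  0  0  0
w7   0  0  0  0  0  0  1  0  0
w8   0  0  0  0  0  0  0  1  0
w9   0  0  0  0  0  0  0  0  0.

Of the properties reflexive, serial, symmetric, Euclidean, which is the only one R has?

Reflexive: no — w4 is not related to itself.
Serial: no — w9 has no R-successor.
Symmetric: no — w4 R w2 but not w2 R w4.
Euclidean: yes — any two successors of a common world are R-related.
Only Euclidean holds.

Euclidean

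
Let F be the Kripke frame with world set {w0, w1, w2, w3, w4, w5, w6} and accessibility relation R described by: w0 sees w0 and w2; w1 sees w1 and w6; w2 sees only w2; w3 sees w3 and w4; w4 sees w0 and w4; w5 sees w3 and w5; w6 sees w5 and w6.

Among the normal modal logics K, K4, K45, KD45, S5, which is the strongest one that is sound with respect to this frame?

K

Transitive (axiom 4): no — w1 R w6 and w6 R w5, but not w1 R w5.
Euclidean (axiom 5): no — w0 R w2 and w0 R w0, but not w2 R w0.
Serial (axiom D): yes — every world has a successor (e.g. w0 R w0).
Reflexive (axiom T): yes — every world is R-related to itself.
So F validates K; K4 would additionally require R to be transitive. The strongest is K.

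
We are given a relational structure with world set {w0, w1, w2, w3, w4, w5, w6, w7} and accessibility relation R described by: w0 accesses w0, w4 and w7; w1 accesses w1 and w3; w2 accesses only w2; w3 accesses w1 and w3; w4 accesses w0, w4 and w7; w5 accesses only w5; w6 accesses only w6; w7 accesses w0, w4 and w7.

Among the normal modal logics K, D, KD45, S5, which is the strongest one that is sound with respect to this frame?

Serial (axiom D): yes — every world has a successor (e.g. w0 R w0).
Euclidean (axiom 5): yes — any two successors of a common world are R-related.
Transitive (axiom 4): yes — every two-step R-path is closed by a direct edge.
Reflexive (axiom T): yes — every world is R-related to itself.
So F validates K, D, KD45, S5. The strongest is S5.

S5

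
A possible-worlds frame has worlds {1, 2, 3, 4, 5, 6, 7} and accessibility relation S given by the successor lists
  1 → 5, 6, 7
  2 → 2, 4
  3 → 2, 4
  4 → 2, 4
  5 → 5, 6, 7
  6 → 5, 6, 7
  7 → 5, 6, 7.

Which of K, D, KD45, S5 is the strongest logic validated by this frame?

KD45

Serial (axiom D): yes — every world has a successor (e.g. 1 S 5).
Euclidean (axiom 5): yes — any two successors of a common world are S-related.
Transitive (axiom 4): yes — every two-step S-path is closed by a direct edge.
Reflexive (axiom T): no — 1 is not related to itself.
So F validates K, D, KD45; S5 would additionally require S to be reflexive. The strongest is KD45.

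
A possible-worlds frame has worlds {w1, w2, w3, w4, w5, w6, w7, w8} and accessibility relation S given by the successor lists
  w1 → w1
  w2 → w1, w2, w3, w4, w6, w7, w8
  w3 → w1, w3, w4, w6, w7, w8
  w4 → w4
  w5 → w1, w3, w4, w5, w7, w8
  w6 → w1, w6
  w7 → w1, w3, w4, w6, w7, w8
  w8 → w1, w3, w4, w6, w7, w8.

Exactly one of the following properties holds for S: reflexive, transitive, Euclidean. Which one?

Reflexive: yes — every world is S-related to itself.
Transitive: no — w5 S w3 and w3 S w6, but not w5 S w6.
Euclidean: no — w2 S w1 and w2 S w3, but not w1 S w3.
Only reflexive holds.

reflexive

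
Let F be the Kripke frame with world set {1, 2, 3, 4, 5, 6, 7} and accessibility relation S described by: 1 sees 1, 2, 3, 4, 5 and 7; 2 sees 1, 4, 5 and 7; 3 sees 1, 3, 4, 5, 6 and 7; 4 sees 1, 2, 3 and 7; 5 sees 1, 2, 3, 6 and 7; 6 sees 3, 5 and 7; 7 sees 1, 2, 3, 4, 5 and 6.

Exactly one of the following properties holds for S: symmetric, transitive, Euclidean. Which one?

Symmetric: yes — every pair in S has its reverse in S.
Transitive: no — 1 S 3 and 3 S 6, but not 1 S 6.
Euclidean: no — 1 S 2 and 1 S 3, but not 2 S 3.
Only symmetric holds.

symmetric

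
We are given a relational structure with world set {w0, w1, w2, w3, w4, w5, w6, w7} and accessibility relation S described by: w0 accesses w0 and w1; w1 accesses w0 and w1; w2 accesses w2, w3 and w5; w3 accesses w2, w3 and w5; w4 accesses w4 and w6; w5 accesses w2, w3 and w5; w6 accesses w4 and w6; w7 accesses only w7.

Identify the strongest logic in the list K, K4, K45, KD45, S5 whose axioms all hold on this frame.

S5

Transitive (axiom 4): yes — every two-step S-path is closed by a direct edge.
Euclidean (axiom 5): yes — any two successors of a common world are S-related.
Serial (axiom D): yes — every world has a successor (e.g. w0 S w0).
Reflexive (axiom T): yes — every world is S-related to itself.
So F validates K, K4, K45, KD45, S5. The strongest is S5.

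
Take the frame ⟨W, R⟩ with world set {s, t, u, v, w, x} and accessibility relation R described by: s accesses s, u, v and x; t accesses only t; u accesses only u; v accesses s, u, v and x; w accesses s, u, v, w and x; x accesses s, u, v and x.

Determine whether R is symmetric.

No

Symmetric: no — s R u but not u R s.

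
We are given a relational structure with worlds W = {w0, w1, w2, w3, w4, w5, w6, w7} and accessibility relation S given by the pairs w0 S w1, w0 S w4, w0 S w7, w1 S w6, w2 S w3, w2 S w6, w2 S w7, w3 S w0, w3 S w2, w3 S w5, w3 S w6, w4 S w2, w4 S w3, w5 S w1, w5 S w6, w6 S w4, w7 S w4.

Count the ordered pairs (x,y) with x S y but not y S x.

15

Enumerating: (w0,w1), (w0,w4), (w0,w7), (w1,w6), (w2,w6), (w2,w7), (w3,w0), (w3,w5), (w3,w6), (w4,w2), (w4,w3), (w5,w1), (w5,w6), (w6,w4), (w7,w4).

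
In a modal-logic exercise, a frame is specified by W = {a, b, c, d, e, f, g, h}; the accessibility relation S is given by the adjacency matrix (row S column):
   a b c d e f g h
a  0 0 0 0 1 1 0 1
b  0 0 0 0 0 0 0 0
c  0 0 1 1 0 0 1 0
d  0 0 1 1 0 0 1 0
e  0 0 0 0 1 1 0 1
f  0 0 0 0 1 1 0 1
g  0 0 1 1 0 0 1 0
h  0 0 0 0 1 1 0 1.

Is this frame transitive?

Transitive: yes — every two-step S-path is closed by a direct edge.

Yes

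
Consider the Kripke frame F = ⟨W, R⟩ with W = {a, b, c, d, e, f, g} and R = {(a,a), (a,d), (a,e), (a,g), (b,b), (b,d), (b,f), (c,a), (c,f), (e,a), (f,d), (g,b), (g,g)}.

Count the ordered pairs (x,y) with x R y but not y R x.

8

Enumerating: (a,d), (a,g), (b,d), (b,f), (c,a), (c,f), (f,d), (g,b).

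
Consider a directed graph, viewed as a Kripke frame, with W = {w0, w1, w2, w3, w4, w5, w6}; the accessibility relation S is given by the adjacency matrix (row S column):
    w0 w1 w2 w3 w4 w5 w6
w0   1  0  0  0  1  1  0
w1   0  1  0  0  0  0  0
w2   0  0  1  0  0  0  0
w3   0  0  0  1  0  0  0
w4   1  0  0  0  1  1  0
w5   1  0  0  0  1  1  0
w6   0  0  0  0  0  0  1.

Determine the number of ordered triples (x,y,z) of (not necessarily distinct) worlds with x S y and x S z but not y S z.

S is Euclidean; there are no such tuples.

0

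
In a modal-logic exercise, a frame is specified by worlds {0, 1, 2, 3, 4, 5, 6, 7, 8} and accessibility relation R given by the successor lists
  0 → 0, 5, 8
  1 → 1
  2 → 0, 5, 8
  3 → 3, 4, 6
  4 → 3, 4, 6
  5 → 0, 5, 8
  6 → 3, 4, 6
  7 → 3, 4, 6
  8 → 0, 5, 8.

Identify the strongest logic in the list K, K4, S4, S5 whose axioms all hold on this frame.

K4

Transitive (axiom 4): yes — every two-step R-path is closed by a direct edge.
Reflexive (axiom T): no — 2 is not related to itself.
Euclidean (axiom 5): yes — any two successors of a common world are R-related.
So F validates K, K4; S4 would additionally require R to be reflexive. The strongest is K4.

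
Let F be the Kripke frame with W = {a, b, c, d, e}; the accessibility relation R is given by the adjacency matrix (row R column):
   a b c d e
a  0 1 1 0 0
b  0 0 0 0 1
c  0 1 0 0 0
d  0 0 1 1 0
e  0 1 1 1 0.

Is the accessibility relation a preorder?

Reflexive: no — a is not related to itself.
Transitive: no — a R b and b R e, but not a R e.
So R is not a preorder.

No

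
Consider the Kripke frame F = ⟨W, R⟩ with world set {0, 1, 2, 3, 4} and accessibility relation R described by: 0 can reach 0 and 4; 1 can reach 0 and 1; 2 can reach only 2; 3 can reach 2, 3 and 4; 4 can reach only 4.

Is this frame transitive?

No

Transitive: no — 1 R 0 and 0 R 4, but not 1 R 4.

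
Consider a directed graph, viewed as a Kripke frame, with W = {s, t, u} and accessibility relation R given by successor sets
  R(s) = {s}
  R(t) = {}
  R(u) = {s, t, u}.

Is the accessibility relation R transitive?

Transitive: yes — every two-step R-path is closed by a direct edge.

Yes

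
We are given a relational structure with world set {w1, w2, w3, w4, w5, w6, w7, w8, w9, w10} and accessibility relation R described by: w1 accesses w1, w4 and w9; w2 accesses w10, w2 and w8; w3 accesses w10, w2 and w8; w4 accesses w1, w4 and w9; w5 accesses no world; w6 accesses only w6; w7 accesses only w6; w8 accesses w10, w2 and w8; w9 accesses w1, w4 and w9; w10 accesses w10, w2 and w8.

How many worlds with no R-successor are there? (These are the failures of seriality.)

Enumerating: w5.

1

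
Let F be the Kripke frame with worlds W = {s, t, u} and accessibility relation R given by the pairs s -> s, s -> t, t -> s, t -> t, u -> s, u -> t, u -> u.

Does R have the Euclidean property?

No

Euclidean: no — u R s and u R u, but not s R u.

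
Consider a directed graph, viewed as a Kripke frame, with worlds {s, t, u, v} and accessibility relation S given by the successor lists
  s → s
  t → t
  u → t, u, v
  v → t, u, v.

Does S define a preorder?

Reflexive: yes — every world is S-related to itself.
Transitive: yes — every two-step S-path is closed by a direct edge.
So S is a preorder.

Yes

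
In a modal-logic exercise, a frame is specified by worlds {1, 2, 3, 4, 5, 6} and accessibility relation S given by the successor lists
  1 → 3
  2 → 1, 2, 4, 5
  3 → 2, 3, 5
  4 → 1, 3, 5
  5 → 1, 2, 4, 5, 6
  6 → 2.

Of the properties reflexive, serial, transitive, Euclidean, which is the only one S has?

Reflexive: no — 1 is not related to itself.
Serial: yes — every world has a successor (e.g. 1 S 3).
Transitive: no — 1 S 3 and 3 S 2, but not 1 S 2.
Euclidean: no — 2 S 1 and 2 S 4, but not 1 S 4.
Only serial holds.

serial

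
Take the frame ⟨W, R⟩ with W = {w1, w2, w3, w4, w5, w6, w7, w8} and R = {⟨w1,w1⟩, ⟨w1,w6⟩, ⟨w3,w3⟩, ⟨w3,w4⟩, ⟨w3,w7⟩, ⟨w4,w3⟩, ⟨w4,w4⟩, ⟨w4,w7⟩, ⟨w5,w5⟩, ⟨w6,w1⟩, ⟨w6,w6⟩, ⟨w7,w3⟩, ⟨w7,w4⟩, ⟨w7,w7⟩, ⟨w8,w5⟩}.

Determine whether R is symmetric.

Symmetric: no — w8 R w5 but not w5 R w8.

No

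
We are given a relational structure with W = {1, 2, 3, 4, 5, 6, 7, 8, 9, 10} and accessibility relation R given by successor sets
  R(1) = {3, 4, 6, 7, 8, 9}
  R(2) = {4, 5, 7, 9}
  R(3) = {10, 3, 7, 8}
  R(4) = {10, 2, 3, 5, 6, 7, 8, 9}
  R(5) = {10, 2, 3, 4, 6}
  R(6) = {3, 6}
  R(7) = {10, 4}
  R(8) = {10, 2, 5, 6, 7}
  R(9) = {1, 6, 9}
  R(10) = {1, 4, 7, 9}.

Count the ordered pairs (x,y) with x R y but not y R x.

Enumerating: (1,3), (1,4), (1,6), (1,7), (1,8), (10,1), (10,9), (2,7), (2,9), (3,10), (3,7), (3,8), … and 14 more.
Total: 26.

26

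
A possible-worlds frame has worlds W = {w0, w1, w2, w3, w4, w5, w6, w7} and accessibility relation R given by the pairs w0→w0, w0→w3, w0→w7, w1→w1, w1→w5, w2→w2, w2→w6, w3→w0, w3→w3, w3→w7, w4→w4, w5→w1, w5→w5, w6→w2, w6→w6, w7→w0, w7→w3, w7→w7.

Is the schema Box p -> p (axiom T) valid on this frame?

The schema T characterises exactly the reflexive frames.
Reflexive: yes — every world is R-related to itself.

Yes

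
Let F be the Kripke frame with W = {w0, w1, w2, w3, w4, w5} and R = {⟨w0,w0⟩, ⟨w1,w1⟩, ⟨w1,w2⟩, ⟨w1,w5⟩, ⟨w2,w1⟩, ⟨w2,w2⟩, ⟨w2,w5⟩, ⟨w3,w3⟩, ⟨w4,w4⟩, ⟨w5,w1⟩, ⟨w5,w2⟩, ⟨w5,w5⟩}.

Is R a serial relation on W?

Serial: yes — every world has a successor (e.g. w0 R w0).

Yes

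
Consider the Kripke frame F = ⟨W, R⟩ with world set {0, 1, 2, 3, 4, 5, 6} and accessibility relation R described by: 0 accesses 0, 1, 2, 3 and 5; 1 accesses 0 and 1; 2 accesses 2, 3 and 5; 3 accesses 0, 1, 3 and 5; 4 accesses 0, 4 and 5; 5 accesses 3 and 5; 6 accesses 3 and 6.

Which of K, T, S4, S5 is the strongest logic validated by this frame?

T

Reflexive (axiom T): yes — every world is R-related to itself.
Transitive (axiom 4): no — 1 R 0 and 0 R 2, but not 1 R 2.
Euclidean (axiom 5): no — 0 R 1 and 0 R 2, but not 1 R 2.
So F validates K, T; S4 would additionally require R to be transitive. The strongest is T.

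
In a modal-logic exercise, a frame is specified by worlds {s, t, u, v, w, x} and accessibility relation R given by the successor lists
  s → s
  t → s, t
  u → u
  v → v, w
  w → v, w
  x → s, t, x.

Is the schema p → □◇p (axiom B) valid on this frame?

Axiom B corresponds to the accessibility relation being symmetric.
Symmetric: no — t R s but not s R t.

No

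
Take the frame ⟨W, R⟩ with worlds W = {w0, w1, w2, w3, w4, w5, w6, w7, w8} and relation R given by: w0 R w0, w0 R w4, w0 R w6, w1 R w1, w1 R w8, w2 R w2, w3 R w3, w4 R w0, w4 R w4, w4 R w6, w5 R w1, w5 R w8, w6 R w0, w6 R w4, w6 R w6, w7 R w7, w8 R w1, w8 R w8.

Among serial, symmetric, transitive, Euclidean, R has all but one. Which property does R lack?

Serial: yes — every world has a successor (e.g. w0 R w0).
Symmetric: no — w5 R w1 but not w1 R w5.
Transitive: yes — every two-step R-path is closed by a direct edge.
Euclidean: yes — any two successors of a common world are R-related.
Only symmetric fails.

symmetric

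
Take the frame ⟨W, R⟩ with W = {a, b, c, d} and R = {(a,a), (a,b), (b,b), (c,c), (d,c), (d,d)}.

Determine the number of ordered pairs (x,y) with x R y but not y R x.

Enumerating: (a,b), (d,c).

2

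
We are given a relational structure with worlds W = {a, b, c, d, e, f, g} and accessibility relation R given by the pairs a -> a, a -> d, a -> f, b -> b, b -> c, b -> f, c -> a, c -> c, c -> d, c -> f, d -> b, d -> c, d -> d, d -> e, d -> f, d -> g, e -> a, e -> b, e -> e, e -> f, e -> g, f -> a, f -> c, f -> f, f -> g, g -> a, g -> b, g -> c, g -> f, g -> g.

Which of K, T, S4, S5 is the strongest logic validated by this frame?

Reflexive (axiom T): yes — every world is R-related to itself.
Transitive (axiom 4): no — a R d and d R b, but not a R b.
Euclidean (axiom 5): no — a R f and a R d, but not f R d.
So F validates K, T; S4 would additionally require R to be transitive. The strongest is T.

T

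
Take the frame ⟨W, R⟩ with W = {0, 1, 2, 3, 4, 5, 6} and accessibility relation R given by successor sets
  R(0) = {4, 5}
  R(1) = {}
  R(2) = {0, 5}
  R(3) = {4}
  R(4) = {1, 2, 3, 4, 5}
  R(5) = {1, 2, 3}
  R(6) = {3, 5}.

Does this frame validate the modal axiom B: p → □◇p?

No

By correspondence theory, B is valid on a frame iff R is symmetric.
Symmetric: no — 0 R 4 but not 4 R 0.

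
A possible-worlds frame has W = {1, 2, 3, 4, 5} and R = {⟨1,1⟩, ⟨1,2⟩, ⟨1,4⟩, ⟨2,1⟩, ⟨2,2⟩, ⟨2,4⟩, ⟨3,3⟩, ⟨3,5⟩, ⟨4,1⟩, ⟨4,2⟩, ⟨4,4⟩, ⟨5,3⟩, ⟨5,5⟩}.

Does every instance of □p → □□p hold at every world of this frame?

Yes

The schema 4 characterises exactly the transitive frames.
Transitive: yes — every two-step R-path is closed by a direct edge.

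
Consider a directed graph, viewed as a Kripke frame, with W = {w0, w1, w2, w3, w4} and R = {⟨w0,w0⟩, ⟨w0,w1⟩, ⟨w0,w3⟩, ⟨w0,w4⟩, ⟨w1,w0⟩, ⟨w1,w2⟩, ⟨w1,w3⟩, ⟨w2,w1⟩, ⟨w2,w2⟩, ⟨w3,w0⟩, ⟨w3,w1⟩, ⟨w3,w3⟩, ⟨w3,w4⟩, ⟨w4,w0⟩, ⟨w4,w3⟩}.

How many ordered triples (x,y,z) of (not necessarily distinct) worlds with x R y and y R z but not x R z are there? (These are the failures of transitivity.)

Enumerating: (w0,w1,w2), (w1,w0,w1), (w1,w0,w4), (w1,w2,w1), (w1,w3,w1), (w1,w3,w4), (w2,w1,w0), (w2,w1,w3), (w3,w1,w2), (w4,w0,w1), (w4,w0,w4), (w4,w3,w1), (w4,w3,w4).

13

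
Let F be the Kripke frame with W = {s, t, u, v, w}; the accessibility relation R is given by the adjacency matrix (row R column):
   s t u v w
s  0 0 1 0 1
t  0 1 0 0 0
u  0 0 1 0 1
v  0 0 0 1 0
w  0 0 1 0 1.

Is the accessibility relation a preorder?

Reflexive: no — s is not related to itself.
Transitive: yes — every two-step R-path is closed by a direct edge.
So R is not a preorder.

No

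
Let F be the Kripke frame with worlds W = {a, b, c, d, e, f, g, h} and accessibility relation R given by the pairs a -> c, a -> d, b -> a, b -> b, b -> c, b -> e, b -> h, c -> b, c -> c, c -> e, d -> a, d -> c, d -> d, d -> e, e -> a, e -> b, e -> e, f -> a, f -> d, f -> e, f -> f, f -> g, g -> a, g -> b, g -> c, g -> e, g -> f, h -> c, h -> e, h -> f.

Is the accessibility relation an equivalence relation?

Reflexive: no — a is not related to itself.
Symmetric: no — a R c but not c R a.
Transitive: no — a R c and c R b, but not a R b.
So R is not an equivalence relation.

No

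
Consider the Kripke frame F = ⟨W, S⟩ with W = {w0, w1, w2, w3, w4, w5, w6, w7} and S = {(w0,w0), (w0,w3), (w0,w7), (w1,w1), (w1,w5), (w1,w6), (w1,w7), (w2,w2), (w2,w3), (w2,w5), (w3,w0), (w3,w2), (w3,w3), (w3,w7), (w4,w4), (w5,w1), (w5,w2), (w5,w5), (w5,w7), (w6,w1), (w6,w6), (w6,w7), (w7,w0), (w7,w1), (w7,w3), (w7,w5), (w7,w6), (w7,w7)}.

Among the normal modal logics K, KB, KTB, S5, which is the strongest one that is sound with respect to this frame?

KTB

Symmetric (axiom B): yes — every pair in S has its reverse in S.
Reflexive (axiom T): yes — every world is S-related to itself.
Euclidean (axiom 5): no — w1 S w5 and w1 S w6, but not w5 S w6.
So F validates K, KB, KTB; S5 would additionally require S to be Euclidean. The strongest is KTB.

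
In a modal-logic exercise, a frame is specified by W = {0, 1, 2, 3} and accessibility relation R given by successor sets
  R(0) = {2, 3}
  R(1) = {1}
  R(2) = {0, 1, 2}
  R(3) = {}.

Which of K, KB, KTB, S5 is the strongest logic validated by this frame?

K

Symmetric (axiom B): no — 0 R 3 but not 3 R 0.
Reflexive (axiom T): no — 0 is not related to itself.
Euclidean (axiom 5): no — 0 R 2 and 0 R 3, but not 2 R 3.
So F validates K; KB would additionally require R to be symmetric. The strongest is K.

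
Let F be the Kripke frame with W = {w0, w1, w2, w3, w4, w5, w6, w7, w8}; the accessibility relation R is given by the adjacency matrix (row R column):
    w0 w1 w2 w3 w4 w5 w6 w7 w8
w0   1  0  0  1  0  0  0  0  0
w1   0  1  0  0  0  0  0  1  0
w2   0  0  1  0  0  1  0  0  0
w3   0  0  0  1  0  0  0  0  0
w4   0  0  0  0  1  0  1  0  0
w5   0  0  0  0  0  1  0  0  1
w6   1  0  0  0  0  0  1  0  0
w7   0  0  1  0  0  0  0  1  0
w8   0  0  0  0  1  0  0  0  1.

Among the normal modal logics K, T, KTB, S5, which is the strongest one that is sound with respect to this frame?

T

Reflexive (axiom T): yes — every world is R-related to itself.
Symmetric (axiom B): no — w0 R w3 but not w3 R w0.
Euclidean (axiom 5): no — w0 R w3 and w0 R w0, but not w3 R w0.
So F validates K, T; KTB would additionally require R to be symmetric. The strongest is T.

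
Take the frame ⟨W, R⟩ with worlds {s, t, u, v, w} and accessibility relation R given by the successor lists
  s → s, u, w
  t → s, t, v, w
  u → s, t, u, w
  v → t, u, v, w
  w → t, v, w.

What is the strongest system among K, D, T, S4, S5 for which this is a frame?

Serial (axiom D): yes — every world has a successor (e.g. s R s).
Reflexive (axiom T): yes — every world is R-related to itself.
Transitive (axiom 4): no — s R u and u R t, but not s R t.
Euclidean (axiom 5): no — s R w and s R u, but not w R u.
So F validates K, D, T; S4 would additionally require R to be transitive. The strongest is T.

T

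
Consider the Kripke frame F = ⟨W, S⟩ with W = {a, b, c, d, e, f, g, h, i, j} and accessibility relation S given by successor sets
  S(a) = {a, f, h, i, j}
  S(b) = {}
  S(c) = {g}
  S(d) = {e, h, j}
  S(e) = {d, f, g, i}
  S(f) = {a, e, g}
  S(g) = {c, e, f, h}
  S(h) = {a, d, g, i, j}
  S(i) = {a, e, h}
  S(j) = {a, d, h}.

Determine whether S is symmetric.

Symmetric: yes — every pair in S has its reverse in S.

Yes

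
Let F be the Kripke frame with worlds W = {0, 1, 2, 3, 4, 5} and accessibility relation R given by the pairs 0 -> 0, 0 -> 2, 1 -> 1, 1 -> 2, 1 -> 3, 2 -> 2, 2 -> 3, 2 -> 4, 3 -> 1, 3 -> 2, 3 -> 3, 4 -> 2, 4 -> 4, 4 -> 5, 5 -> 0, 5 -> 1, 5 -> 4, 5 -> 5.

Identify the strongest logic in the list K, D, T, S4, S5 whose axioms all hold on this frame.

Serial (axiom D): yes — every world has a successor (e.g. 0 R 0).
Reflexive (axiom T): yes — every world is R-related to itself.
Transitive (axiom 4): no — 0 R 2 and 2 R 3, but not 0 R 3.
Euclidean (axiom 5): no — 2 R 3 and 2 R 4, but not 3 R 4.
So F validates K, D, T; S4 would additionally require R to be transitive. The strongest is T.

T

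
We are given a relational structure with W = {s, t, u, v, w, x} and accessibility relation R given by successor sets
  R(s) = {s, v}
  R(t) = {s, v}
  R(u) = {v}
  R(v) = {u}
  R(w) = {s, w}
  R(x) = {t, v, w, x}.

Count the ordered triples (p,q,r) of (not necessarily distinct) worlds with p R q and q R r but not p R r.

8

Enumerating: (s,v,u), (t,v,u), (u,v,u), (v,u,v), (w,s,v), (x,t,s), (x,v,u), (x,w,s).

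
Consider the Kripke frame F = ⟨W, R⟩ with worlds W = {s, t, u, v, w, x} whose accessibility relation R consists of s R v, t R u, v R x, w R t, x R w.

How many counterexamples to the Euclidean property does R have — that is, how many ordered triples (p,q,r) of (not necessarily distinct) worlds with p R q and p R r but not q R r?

5

Enumerating: (s,v,v), (t,u,u), (v,x,x), (w,t,t), (x,w,w).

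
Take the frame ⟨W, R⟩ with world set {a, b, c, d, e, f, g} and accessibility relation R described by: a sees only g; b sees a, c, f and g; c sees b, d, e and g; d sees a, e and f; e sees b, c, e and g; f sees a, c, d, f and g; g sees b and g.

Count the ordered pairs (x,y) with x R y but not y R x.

Enumerating: (a,g), (b,a), (b,f), (c,d), (c,g), (d,a), (d,e), (e,b), (e,g), (f,a), (f,c), (f,g).

12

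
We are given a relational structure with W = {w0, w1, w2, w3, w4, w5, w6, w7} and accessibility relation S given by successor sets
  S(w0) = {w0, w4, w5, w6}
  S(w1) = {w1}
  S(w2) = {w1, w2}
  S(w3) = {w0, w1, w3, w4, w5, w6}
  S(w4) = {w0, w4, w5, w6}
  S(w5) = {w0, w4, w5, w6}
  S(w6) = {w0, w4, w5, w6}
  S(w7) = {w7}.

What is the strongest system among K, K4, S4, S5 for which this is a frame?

S4

Transitive (axiom 4): yes — every two-step S-path is closed by a direct edge.
Reflexive (axiom T): yes — every world is S-related to itself.
Euclidean (axiom 5): no — w3 S w0 and w3 S w1, but not w0 S w1.
So F validates K, K4, S4; S5 would additionally require S to be Euclidean. The strongest is S4.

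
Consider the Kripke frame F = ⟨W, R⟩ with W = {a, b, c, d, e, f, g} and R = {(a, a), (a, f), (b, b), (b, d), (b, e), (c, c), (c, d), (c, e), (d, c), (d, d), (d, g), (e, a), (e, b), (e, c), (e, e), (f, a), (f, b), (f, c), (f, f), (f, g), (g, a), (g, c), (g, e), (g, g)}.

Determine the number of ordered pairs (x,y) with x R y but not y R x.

Enumerating: (b,d), (d,g), (e,a), (f,b), (f,c), (f,g), (g,a), (g,c), (g,e).

9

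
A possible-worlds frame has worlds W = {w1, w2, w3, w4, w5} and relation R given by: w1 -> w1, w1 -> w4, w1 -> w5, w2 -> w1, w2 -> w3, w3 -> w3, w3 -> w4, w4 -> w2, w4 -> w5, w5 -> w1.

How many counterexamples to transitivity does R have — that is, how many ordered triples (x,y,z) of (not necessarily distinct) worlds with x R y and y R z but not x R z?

11

Enumerating: (w1,w4,w2), (w2,w1,w4), (w2,w1,w5), (w2,w3,w4), (w3,w4,w2), (w3,w4,w5), (w4,w2,w1), (w4,w2,w3), (w4,w5,w1), (w5,w1,w4), (w5,w1,w5).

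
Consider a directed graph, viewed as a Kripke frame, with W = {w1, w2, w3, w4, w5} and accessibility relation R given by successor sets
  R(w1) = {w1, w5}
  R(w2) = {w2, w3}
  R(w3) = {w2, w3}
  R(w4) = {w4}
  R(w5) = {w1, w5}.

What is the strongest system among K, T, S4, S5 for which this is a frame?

Reflexive (axiom T): yes — every world is R-related to itself.
Transitive (axiom 4): yes — every two-step R-path is closed by a direct edge.
Euclidean (axiom 5): yes — any two successors of a common world are R-related.
So F validates K, T, S4, S5. The strongest is S5.

S5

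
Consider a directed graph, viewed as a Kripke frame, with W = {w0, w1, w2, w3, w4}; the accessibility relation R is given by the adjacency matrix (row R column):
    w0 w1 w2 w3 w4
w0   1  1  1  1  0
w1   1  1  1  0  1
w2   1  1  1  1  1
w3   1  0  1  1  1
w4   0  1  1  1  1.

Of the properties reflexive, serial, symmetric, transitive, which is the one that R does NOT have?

Reflexive: yes — every world is R-related to itself.
Serial: yes — every world has a successor (e.g. w0 R w0).
Symmetric: yes — every pair in R has its reverse in R.
Transitive: no — w0 R w1 and w1 R w4, but not w0 R w4.
Only transitive fails.

transitive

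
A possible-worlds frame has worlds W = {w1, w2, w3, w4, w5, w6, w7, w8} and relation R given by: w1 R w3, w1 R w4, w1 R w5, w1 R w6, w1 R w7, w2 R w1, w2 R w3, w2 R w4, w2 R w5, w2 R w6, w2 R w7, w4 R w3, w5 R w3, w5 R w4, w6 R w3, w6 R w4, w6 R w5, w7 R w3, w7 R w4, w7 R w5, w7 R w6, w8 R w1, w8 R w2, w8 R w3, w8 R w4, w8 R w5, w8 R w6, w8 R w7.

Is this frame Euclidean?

No

Euclidean: no — w1 R w3 and w1 R w4, but not w3 R w4.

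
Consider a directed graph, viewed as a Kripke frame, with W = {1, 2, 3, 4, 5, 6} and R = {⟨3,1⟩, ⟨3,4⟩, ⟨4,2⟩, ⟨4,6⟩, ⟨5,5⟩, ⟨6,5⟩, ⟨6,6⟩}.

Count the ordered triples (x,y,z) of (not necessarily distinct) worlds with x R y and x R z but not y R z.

8

Enumerating: (3,1,1), (3,1,4), (3,4,1), (3,4,4), (4,2,2), (4,2,6), (4,6,2), (6,5,6).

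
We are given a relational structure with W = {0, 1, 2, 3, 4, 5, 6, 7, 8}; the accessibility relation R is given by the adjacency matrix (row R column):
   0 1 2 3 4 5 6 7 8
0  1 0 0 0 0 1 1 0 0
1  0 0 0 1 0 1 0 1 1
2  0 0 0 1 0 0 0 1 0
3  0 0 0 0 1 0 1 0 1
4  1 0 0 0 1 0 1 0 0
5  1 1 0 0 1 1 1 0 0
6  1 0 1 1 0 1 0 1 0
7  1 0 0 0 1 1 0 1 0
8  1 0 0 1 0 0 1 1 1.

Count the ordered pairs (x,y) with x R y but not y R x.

17

Enumerating: (1,3), (1,7), (1,8), (2,3), (2,7), (3,4), (4,0), (4,6), (5,4), (6,2), (6,7), (7,0), (7,4), (7,5), (8,0), (8,6), (8,7).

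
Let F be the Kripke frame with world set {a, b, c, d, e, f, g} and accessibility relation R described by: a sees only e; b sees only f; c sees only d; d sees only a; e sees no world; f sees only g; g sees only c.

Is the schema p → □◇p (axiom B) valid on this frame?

No

The schema B characterises exactly the symmetric frames.
Symmetric: no — a R e but not e R a.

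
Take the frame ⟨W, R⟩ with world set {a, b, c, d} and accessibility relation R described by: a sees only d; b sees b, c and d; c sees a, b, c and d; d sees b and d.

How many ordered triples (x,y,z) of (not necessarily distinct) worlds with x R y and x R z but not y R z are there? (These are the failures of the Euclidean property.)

Enumerating: (b,d,c), (c,a,a), (c,a,b), (c,a,c), (c,b,a), (c,d,a), (c,d,c).

7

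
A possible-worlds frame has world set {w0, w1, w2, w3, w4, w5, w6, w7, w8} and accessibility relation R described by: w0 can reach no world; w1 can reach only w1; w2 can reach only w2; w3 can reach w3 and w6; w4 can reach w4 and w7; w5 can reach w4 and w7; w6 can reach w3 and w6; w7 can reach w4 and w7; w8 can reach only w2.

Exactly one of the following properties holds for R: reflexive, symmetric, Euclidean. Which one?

Reflexive: no — w0 is not related to itself.
Symmetric: no — w5 R w4 but not w4 R w5.
Euclidean: yes — any two successors of a common world are R-related.
Only Euclidean holds.

Euclidean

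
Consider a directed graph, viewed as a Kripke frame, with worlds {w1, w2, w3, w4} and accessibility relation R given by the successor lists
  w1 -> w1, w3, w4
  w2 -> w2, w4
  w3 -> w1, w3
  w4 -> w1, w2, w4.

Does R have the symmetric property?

Symmetric: yes — every pair in R has its reverse in R.

Yes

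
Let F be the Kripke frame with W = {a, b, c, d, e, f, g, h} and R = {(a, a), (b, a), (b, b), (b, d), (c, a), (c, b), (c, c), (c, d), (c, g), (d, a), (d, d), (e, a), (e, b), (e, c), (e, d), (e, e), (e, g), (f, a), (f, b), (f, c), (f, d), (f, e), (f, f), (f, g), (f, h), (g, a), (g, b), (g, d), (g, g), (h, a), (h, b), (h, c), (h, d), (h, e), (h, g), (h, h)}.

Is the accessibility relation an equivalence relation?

Reflexive: yes — every world is R-related to itself.
Symmetric: no — b R a but not a R b.
Transitive: yes — every two-step R-path is closed by a direct edge.
So R is not an equivalence relation.

No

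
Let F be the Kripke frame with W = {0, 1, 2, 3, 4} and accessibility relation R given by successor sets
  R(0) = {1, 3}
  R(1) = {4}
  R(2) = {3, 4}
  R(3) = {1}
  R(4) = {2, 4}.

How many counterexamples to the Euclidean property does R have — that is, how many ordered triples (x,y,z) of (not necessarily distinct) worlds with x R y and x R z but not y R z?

Enumerating: (0,1,1), (0,1,3), (0,3,3), (2,3,3), (2,3,4), (2,4,3), (3,1,1), (4,2,2).

8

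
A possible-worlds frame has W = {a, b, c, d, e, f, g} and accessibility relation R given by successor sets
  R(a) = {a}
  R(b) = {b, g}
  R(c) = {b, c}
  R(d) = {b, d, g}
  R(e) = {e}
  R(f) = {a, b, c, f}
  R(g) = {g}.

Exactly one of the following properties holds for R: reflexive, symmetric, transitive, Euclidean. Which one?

Reflexive: yes — every world is R-related to itself.
Symmetric: no — b R g but not g R b.
Transitive: no — c R b and b R g, but not c R g.
Euclidean: no — d R g and d R b, but not g R b.
Only reflexive holds.

reflexive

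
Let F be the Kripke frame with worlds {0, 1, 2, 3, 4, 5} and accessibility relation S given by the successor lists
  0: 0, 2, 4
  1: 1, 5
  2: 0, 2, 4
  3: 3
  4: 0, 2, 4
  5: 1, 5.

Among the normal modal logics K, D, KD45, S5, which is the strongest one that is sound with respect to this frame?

Serial (axiom D): yes — every world has a successor (e.g. 0 S 0).
Euclidean (axiom 5): yes — any two successors of a common world are S-related.
Transitive (axiom 4): yes — every two-step S-path is closed by a direct edge.
Reflexive (axiom T): yes — every world is S-related to itself.
So F validates K, D, KD45, S5. The strongest is S5.

S5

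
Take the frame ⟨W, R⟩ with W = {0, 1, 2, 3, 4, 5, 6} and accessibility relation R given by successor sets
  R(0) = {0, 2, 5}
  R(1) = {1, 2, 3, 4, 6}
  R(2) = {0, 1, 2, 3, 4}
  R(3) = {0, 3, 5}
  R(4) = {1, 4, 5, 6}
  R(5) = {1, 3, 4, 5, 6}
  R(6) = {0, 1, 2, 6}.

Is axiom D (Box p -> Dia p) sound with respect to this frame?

Axiom D corresponds to the accessibility relation being serial.
Serial: yes — every world has a successor (e.g. 0 R 0).

Yes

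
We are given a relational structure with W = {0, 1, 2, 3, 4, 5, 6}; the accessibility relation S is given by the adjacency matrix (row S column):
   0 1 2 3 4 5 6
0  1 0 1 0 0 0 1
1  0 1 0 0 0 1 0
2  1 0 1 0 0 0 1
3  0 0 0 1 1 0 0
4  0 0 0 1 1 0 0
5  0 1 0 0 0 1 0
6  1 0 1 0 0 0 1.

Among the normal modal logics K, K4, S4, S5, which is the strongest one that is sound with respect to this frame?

S5

Transitive (axiom 4): yes — every two-step S-path is closed by a direct edge.
Reflexive (axiom T): yes — every world is S-related to itself.
Euclidean (axiom 5): yes — any two successors of a common world are S-related.
So F validates K, K4, S4, S5. The strongest is S5.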